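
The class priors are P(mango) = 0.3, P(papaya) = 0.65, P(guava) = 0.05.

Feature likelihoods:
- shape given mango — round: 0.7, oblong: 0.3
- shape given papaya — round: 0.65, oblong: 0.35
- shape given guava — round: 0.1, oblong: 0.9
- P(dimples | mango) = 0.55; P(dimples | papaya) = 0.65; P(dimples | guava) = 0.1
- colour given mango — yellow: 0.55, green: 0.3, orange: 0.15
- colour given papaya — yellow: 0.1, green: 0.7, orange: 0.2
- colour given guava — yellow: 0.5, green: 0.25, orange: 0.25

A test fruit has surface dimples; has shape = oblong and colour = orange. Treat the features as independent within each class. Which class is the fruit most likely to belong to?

mango: 0.3 × 0.3 × 0.55 × 0.15 = 0.007425
papaya: 0.65 × 0.35 × 0.65 × 0.2 = 0.029575
guava: 0.05 × 0.9 × 0.1 × 0.25 = 0.001125
Highest score → papaya.

papaya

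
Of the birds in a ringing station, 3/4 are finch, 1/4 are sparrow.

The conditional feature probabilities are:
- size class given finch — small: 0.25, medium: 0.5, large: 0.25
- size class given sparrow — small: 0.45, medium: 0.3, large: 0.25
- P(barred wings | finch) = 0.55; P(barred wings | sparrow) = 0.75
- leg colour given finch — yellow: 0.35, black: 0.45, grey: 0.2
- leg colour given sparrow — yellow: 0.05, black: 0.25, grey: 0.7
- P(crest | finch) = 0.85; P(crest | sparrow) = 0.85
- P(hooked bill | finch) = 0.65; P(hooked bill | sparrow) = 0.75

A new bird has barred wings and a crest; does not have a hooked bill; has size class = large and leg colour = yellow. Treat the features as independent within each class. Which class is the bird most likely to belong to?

finch: 0.75 × 0.25 × 0.55 × 0.35 × 0.85 × (1−0.65) = 0.010737890625
sparrow: 0.25 × 0.25 × 0.75 × 0.05 × 0.85 × (1−0.75) = 0.000498046875
Highest score → finch.

finch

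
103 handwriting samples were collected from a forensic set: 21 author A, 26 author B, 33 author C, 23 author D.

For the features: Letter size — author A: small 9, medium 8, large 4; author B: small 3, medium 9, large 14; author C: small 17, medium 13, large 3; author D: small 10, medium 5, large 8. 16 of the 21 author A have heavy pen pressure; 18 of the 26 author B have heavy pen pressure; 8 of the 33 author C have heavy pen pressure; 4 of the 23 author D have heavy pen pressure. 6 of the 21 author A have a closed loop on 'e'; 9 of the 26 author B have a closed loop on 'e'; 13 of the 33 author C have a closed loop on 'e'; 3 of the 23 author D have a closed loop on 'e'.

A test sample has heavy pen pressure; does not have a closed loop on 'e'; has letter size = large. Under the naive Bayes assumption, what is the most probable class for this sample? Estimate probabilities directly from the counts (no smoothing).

author A: (21/103) × (4/21) × (16/21) × (15/21) ≈ 0.0211347
author B: (26/103) × (14/26) × (18/26) × (17/26) ≈ 0.061527
author C: (33/103) × (3/33) × (8/33) × (20/33) ≈ 0.00427933
author D: (23/103) × (8/23) × (4/23) × (20/23) ≈ 0.0117459
Highest score → author B.

author B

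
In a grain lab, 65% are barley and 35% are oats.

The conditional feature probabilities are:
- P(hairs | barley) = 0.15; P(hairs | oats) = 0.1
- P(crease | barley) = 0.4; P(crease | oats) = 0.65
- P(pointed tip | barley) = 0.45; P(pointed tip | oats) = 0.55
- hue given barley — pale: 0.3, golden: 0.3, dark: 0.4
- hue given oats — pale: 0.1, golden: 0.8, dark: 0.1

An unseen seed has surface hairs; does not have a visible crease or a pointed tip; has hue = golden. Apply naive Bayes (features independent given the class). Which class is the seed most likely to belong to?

barley

barley: 0.65 × 0.15 × (1−0.4) × (1−0.45) × 0.3 = 0.0096525
oats: 0.35 × 0.1 × (1−0.65) × (1−0.55) × 0.8 = 0.00441
Highest score → barley.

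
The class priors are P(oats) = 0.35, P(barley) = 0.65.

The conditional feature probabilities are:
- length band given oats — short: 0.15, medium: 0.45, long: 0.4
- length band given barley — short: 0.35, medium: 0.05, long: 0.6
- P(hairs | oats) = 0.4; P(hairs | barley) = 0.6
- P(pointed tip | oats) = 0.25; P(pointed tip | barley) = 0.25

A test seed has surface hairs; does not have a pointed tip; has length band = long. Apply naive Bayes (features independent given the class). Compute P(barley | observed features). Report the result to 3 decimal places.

oats: 0.35 × 0.4 × 0.4 × (1−0.25) = 0.042
barley: 0.65 × 0.6 × 0.6 × (1−0.25) = 0.1755
P(barley | x) = 0.1755 / 0.2175 ≈ 0.807

0.807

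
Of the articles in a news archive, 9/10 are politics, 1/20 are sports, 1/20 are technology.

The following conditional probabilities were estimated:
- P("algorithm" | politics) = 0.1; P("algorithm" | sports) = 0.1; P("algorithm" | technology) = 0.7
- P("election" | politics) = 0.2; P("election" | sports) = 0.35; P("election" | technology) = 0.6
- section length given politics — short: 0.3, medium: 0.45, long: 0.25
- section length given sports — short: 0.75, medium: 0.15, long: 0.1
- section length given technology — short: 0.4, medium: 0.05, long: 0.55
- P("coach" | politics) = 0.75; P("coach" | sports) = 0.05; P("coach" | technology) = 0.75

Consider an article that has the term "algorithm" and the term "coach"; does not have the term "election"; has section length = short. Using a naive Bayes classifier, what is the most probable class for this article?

politics

politics: 0.9 × 0.1 × (1−0.2) × 0.3 × 0.75 = 0.0162
sports: 0.05 × 0.1 × (1−0.35) × 0.75 × 0.05 = 0.000121875
technology: 0.05 × 0.7 × (1−0.6) × 0.4 × 0.75 = 0.0042
Highest score → politics.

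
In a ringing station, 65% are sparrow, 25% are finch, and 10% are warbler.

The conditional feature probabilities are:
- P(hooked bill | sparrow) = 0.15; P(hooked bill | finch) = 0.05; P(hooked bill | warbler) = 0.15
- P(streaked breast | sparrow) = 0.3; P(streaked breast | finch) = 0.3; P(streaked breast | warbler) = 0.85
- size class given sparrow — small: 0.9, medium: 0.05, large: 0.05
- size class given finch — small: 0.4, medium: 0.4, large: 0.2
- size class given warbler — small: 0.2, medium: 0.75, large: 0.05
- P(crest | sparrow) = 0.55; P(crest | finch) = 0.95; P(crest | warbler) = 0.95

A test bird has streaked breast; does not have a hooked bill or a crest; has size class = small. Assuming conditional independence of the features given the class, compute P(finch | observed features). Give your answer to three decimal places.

sparrow: 0.65 × (1−0.15) × 0.3 × 0.9 × (1−0.55) = 0.06712875
finch: 0.25 × (1−0.05) × 0.3 × 0.4 × (1−0.95) = 0.001425
warbler: 0.1 × (1−0.15) × 0.85 × 0.2 × (1−0.95) = 0.0007225
P(finch | x) = 0.001425 / 0.06927625 ≈ 0.021

0.021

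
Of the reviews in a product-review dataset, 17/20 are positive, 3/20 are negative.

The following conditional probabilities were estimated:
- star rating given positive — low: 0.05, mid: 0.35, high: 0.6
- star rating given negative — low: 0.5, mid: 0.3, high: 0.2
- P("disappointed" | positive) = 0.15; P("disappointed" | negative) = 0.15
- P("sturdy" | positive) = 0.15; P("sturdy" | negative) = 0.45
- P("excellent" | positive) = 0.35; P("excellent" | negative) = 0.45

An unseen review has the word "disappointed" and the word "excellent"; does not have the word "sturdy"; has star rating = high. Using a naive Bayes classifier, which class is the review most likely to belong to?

positive: 0.85 × 0.6 × 0.15 × (1−0.15) × 0.35 = 0.02275875
negative: 0.15 × 0.2 × 0.15 × (1−0.45) × 0.45 = 0.00111375
Highest score → positive.

positive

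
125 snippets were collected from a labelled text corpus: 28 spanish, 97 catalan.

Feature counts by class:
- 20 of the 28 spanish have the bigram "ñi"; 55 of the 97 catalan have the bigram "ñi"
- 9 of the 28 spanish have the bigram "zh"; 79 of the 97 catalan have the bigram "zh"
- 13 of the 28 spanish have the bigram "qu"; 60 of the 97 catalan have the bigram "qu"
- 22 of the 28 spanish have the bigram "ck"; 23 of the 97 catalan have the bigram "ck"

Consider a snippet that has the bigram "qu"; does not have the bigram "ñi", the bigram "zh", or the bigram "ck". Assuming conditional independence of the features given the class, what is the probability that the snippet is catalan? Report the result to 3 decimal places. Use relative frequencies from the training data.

spanish: (28/125) × (8/28) × (19/28) × (13/28) × (6/28) ≈ 0.0043207
catalan: (97/125) × (42/97) × (18/97) × (60/97) × (74/97) ≈ 0.0294225
P(catalan | x) = 0.0294225 / 0.0337432 ≈ 0.872

0.872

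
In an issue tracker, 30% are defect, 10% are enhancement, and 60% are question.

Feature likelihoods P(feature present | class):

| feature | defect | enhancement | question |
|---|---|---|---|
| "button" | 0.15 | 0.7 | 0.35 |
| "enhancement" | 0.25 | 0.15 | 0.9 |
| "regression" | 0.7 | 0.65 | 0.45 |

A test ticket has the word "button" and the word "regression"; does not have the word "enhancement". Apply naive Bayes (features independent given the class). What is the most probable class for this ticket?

enhancement

defect: 0.3 × 0.15 × (1−0.25) × 0.7 = 0.023625
enhancement: 0.1 × 0.7 × (1−0.15) × 0.65 = 0.038675
question: 0.6 × 0.35 × (1−0.9) × 0.45 = 0.00945
Highest score → enhancement.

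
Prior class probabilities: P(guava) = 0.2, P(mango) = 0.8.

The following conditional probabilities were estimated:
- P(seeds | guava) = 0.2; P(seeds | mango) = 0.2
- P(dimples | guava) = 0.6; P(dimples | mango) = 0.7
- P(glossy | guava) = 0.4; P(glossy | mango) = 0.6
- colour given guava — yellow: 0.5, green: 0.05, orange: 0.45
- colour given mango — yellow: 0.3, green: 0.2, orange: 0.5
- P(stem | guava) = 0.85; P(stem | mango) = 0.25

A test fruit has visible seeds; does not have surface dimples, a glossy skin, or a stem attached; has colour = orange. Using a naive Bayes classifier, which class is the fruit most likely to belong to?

guava: 0.2 × 0.2 × (1−0.6) × (1−0.4) × 0.45 × (1−0.85) = 0.000648
mango: 0.8 × 0.2 × (1−0.7) × (1−0.6) × 0.5 × (1−0.25) = 0.0072
Highest score → mango.

mango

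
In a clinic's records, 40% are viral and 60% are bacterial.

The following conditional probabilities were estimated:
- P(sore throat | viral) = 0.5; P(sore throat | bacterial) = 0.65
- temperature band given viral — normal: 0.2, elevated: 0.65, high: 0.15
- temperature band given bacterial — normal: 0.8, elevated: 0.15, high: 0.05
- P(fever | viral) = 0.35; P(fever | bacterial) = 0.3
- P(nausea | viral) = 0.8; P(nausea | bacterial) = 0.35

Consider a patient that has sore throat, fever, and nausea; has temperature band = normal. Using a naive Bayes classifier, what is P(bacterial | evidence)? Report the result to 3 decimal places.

0.745

viral: 0.4 × 0.5 × 0.2 × 0.35 × 0.8 = 0.0112
bacterial: 0.6 × 0.65 × 0.8 × 0.3 × 0.35 = 0.03276
P(bacterial | x) = 0.03276 / 0.04396 ≈ 0.745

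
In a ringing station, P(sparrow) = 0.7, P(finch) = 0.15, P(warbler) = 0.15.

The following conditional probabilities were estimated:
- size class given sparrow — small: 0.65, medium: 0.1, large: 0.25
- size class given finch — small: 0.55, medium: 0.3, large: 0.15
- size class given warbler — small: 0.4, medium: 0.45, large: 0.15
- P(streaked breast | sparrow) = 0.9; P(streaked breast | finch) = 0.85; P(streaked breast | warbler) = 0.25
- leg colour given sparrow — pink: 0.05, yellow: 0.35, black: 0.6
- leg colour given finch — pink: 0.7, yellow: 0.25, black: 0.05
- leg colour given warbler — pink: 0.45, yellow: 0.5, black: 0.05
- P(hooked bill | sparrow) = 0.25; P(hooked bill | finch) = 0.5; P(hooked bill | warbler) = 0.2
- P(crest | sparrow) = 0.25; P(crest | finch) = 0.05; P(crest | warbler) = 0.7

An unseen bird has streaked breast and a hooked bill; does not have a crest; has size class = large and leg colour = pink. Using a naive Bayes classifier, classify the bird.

finch

sparrow: 0.7 × 0.25 × 0.9 × 0.05 × 0.25 × (1−0.25) = 0.0014765625
finch: 0.15 × 0.15 × 0.85 × 0.7 × 0.5 × (1−0.05) = 0.0063590625
warbler: 0.15 × 0.15 × 0.25 × 0.45 × 0.2 × (1−0.7) = 0.000151875
Highest score → finch.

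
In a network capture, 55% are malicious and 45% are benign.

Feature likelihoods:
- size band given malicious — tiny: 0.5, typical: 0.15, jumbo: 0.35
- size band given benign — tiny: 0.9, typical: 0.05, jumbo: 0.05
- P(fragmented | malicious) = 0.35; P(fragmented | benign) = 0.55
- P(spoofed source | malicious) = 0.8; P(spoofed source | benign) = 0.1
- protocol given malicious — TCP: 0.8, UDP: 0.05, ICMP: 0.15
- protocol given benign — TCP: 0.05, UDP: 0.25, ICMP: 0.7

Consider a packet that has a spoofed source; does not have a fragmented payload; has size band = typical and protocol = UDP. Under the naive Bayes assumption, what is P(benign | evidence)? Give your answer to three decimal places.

malicious: 0.55 × 0.15 × (1−0.35) × 0.8 × 0.05 = 0.002145
benign: 0.45 × 0.05 × (1−0.55) × 0.1 × 0.25 = 0.000253125
P(benign | x) = 0.000253125 / 0.002398125 ≈ 0.106

0.106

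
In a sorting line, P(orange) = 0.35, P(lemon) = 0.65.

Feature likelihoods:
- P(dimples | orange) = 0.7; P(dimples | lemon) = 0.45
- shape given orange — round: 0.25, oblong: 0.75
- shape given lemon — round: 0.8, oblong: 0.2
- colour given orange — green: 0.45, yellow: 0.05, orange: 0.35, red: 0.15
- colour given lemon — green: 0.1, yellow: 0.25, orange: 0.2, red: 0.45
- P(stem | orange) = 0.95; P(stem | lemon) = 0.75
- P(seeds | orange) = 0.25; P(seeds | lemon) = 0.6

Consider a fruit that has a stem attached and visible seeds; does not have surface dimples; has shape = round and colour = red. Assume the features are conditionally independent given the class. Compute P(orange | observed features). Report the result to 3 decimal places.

0.016

orange: 0.35 × (1−0.7) × 0.25 × 0.15 × 0.95 × 0.25 = 0.00093515625
lemon: 0.65 × (1−0.45) × 0.8 × 0.45 × 0.75 × 0.6 = 0.057915
P(orange | x) = 0.00093515625 / 0.05885015625 ≈ 0.016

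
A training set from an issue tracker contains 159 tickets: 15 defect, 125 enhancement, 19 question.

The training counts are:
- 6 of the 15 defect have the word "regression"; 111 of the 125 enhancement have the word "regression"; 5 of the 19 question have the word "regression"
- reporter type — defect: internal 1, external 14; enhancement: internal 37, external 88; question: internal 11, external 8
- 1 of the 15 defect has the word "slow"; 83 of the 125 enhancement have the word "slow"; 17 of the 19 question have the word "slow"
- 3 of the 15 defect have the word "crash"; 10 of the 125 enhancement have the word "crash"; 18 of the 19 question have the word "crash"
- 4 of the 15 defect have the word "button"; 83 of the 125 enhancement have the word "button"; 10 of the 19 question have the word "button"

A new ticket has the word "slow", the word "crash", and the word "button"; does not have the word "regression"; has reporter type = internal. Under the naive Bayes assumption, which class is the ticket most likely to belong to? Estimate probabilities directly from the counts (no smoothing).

question

defect: (15/159) × (9/15) × (1/15) × (1/15) × (3/15) × (4/15) ≈ 0.0000134172
enhancement: (125/159) × (14/125) × (37/125) × (83/125) × (10/125) × (83/125) ≈ 0.000919282
question: (19/159) × (14/19) × (11/19) × (17/19) × (18/19) × (10/19) ≈ 0.0227421
Highest score → question.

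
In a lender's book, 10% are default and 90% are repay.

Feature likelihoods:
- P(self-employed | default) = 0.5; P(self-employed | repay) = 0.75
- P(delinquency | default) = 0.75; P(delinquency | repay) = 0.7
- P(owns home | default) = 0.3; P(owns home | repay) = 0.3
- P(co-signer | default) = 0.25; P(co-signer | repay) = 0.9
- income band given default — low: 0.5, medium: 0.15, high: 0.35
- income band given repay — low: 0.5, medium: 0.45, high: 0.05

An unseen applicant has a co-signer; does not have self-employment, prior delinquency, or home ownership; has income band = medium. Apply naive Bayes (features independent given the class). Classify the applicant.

default: 0.1 × (1−0.5) × (1−0.75) × (1−0.3) × 0.25 × 0.15 = 0.000328125
repay: 0.9 × (1−0.75) × (1−0.7) × (1−0.3) × 0.9 × 0.45 = 0.01913625
Highest score → repay.

repay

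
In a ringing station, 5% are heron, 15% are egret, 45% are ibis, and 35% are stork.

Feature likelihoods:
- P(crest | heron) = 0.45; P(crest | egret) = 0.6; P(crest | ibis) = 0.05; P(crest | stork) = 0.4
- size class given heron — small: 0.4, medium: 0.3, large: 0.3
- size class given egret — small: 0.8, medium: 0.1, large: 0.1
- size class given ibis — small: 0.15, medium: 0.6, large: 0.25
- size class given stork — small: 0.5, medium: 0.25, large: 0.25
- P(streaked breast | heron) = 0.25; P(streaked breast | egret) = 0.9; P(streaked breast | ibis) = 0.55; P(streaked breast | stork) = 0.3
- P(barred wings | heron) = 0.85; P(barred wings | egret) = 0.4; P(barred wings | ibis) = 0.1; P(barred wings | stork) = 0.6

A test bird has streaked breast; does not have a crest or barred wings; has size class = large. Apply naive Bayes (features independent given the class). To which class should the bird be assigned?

ibis

heron: 0.05 × (1−0.45) × 0.3 × 0.25 × (1−0.85) = 0.000309375
egret: 0.15 × (1−0.6) × 0.1 × 0.9 × (1−0.4) = 0.00324
ibis: 0.45 × (1−0.05) × 0.25 × 0.55 × (1−0.1) = 0.052903125
stork: 0.35 × (1−0.4) × 0.25 × 0.3 × (1−0.6) = 0.0063
Highest score → ibis.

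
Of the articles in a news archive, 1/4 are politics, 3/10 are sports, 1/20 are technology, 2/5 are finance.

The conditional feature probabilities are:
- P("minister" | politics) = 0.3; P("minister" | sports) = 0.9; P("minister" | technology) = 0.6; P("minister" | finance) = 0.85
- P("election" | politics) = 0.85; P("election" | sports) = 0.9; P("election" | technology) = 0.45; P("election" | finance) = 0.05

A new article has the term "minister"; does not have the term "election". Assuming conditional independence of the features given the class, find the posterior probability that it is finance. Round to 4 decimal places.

0.8551

politics: 0.25 × 0.3 × (1−0.85) = 0.01125
sports: 0.3 × 0.9 × (1−0.9) = 0.027
technology: 0.05 × 0.6 × (1−0.45) = 0.0165
finance: 0.4 × 0.85 × (1−0.05) = 0.323
P(finance | x) = 0.323 / 0.37775 ≈ 0.8551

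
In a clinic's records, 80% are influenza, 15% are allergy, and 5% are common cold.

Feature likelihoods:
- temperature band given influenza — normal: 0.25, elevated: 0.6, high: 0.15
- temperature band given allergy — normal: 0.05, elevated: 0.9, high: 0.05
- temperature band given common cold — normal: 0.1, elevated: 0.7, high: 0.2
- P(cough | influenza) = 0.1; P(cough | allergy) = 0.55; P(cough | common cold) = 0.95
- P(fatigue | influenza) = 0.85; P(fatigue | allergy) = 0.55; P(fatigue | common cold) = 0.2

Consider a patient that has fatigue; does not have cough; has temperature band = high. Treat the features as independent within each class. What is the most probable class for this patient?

influenza

influenza: 0.8 × 0.15 × (1−0.1) × 0.85 = 0.0918
allergy: 0.15 × 0.05 × (1−0.55) × 0.55 = 0.00185625
common cold: 0.05 × 0.2 × (1−0.95) × 0.2 = 0.0001
Highest score → influenza.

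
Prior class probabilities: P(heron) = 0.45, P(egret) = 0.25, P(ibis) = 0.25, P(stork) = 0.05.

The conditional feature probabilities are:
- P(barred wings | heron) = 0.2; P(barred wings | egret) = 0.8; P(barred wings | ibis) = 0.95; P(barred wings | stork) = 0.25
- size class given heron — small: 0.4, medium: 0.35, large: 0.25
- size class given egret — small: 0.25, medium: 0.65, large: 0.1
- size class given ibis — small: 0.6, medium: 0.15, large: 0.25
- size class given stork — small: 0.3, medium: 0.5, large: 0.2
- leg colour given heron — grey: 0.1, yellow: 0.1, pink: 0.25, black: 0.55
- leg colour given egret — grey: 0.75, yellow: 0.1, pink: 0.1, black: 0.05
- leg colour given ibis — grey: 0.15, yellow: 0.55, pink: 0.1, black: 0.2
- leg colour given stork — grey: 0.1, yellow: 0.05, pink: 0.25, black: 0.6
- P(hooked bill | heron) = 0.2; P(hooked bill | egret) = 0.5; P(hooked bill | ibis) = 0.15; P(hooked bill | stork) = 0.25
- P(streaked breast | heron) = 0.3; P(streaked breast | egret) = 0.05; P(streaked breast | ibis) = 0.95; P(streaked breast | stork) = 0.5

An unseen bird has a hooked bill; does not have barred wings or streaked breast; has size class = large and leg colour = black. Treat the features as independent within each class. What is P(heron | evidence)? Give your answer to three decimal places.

0.910

heron: 0.45 × (1−0.2) × 0.25 × 0.55 × 0.2 × (1−0.3) = 0.00693
egret: 0.25 × (1−0.8) × 0.1 × 0.05 × 0.5 × (1−0.05) = 0.00011875
ibis: 0.25 × (1−0.95) × 0.25 × 0.2 × 0.15 × (1−0.95) = 0.0000046875
stork: 0.05 × (1−0.25) × 0.2 × 0.6 × 0.25 × (1−0.5) = 0.0005625
P(heron | x) = 0.00693 / 0.0076159375 ≈ 0.910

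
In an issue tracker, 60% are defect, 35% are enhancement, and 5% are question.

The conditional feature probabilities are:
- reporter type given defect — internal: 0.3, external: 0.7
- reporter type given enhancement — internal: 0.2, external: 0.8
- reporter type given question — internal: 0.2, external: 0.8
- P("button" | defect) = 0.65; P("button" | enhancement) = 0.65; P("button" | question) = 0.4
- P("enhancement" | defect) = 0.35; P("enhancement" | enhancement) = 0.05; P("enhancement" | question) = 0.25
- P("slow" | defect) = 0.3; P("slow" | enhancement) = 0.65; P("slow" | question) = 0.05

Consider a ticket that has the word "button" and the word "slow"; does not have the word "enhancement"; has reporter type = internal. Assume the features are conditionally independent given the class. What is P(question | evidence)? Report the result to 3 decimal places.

0.003

defect: 0.6 × 0.3 × 0.65 × (1−0.35) × 0.3 = 0.022815
enhancement: 0.35 × 0.2 × 0.65 × (1−0.05) × 0.65 = 0.02809625
question: 0.05 × 0.2 × 0.4 × (1−0.25) × 0.05 = 0.00015
P(question | x) = 0.00015 / 0.05106125 ≈ 0.003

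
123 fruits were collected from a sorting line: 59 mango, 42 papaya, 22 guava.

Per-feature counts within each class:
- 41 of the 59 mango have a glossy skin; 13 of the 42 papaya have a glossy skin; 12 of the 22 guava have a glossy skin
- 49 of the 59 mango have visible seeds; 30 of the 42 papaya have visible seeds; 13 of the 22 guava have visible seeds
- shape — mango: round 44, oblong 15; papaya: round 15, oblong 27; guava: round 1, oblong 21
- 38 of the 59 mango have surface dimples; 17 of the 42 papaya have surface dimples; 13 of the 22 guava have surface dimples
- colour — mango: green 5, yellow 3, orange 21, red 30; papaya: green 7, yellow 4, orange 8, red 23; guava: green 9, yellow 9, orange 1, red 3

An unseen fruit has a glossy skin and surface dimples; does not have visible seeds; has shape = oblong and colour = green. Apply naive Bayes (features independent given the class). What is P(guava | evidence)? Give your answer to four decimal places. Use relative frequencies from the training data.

mango: (59/123) × (41/59) × (10/59) × (15/59) × (38/59) × (5/59) ≈ 0.000783999
papaya: (42/123) × (13/42) × (12/42) × (27/42) × (17/42) × (7/42) ≈ 0.00130958
guava: (22/123) × (12/22) × (9/22) × (21/22) × (13/22) × (9/22) ≈ 0.00920944
P(guava | x) = 0.00920944 / 0.011303019 ≈ 0.8148

0.8148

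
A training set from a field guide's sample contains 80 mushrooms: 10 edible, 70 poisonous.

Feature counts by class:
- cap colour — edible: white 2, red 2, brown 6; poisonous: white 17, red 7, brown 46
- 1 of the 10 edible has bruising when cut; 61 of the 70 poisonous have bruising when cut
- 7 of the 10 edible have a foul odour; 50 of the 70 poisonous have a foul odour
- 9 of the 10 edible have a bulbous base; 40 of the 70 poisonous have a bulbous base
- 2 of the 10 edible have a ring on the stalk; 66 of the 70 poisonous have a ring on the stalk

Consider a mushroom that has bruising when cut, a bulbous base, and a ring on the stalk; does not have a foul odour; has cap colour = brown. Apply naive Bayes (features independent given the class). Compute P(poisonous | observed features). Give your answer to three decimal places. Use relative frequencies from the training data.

edible: (10/80) × (6/10) × (1/10) × (3/10) × (9/10) × (2/10) = 0.000405
poisonous: (70/80) × (46/70) × (61/70) × (20/70) × (40/70) × (66/70) ≈ 0.0771329
P(poisonous | x) = 0.0771329 / 0.0775379 ≈ 0.995

0.995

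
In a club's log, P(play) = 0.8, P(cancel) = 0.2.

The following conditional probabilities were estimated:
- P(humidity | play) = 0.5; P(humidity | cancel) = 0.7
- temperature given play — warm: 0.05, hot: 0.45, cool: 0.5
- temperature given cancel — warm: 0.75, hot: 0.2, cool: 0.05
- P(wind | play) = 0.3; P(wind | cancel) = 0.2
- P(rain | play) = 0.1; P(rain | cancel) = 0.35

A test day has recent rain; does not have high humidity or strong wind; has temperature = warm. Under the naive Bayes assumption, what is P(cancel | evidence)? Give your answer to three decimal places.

0.900

play: 0.8 × (1−0.5) × 0.05 × (1−0.3) × 0.1 = 0.0014
cancel: 0.2 × (1−0.7) × 0.75 × (1−0.2) × 0.35 = 0.0126
P(cancel | x) = 0.0126 / 0.014 ≈ 0.900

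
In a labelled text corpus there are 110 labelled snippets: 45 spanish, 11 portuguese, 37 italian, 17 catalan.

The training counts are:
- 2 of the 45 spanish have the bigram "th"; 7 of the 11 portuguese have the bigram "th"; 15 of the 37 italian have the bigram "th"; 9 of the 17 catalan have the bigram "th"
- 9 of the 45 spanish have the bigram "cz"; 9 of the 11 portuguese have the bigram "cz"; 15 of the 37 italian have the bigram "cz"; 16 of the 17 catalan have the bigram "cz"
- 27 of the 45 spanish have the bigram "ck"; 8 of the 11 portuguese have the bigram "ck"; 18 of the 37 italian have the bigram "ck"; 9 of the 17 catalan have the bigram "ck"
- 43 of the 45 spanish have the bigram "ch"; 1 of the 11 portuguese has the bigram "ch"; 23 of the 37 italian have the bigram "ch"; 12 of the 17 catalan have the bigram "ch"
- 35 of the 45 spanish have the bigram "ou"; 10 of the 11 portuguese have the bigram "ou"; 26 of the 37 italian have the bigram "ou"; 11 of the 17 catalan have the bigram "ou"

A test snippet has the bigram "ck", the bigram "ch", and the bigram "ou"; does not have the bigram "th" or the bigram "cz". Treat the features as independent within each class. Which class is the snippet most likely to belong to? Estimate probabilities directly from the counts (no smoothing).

spanish

spanish: (45/110) × (43/45) × (36/45) × (27/45) × (43/45) × (35/45) ≈ 0.139453
portuguese: (11/110) × (4/11) × (2/11) × (8/11) × (1/11) × (10/11) ≈ 0.00039739
italian: (37/110) × (22/37) × (22/37) × (18/37) × (23/37) × (26/37) ≈ 0.0252708
catalan: (17/110) × (8/17) × (1/17) × (9/17) × (12/17) × (11/17) ≈ 0.00103447
Highest score → spanish.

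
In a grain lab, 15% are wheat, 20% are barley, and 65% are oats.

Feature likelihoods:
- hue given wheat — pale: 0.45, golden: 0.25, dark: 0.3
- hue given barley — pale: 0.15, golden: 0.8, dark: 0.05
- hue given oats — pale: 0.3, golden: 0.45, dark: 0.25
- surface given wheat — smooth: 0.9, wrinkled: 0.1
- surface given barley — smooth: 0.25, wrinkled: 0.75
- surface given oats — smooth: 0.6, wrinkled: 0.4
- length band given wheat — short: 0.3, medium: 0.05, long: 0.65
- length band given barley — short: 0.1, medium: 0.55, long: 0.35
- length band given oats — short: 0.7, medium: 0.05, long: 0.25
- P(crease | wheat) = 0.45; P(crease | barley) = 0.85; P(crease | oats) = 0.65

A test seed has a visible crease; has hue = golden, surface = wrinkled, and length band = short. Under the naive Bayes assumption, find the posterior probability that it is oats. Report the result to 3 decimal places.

wheat: 0.15 × 0.25 × 0.1 × 0.3 × 0.45 = 0.00050625
barley: 0.2 × 0.8 × 0.75 × 0.1 × 0.85 = 0.0102
oats: 0.65 × 0.45 × 0.4 × 0.7 × 0.65 = 0.053235
P(oats | x) = 0.053235 / 0.06394125 ≈ 0.833

0.833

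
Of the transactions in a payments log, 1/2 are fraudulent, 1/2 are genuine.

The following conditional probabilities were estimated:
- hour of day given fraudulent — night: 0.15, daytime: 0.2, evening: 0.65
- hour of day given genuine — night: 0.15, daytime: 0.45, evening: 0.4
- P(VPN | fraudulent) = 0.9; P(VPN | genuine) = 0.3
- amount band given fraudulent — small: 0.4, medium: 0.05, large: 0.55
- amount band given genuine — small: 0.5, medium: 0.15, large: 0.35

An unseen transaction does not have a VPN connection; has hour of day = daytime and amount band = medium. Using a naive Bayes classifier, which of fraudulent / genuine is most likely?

genuine

fraudulent: 0.5 × 0.2 × (1−0.9) × 0.05 = 0.0005
genuine: 0.5 × 0.45 × (1−0.3) × 0.15 = 0.023625
Highest score → genuine.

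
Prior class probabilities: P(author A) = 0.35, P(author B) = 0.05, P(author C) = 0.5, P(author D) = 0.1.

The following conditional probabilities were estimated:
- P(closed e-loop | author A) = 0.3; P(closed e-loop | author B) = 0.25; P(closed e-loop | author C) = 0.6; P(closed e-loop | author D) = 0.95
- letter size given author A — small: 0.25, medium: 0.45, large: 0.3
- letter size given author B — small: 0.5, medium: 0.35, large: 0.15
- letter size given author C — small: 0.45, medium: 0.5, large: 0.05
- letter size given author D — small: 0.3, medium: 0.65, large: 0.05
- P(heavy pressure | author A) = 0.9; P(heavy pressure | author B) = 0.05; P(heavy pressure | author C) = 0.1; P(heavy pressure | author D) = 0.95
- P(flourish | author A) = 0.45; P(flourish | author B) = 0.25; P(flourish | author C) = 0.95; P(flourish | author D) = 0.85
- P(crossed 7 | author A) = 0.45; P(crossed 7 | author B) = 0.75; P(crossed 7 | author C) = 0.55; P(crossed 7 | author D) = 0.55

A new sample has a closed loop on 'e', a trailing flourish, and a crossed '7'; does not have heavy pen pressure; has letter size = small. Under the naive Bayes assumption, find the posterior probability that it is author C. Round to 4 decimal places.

author A: 0.35 × 0.3 × 0.25 × (1−0.9) × 0.45 × 0.45 = 0.0005315625
author B: 0.05 × 0.25 × 0.5 × (1−0.05) × 0.25 × 0.75 = 0.00111328125
author C: 0.5 × 0.6 × 0.45 × (1−0.1) × 0.95 × 0.55 = 0.06348375
author D: 0.1 × 0.95 × 0.3 × (1−0.95) × 0.85 × 0.55 = 0.0006661875
P(author C | x) = 0.06348375 / 0.06579478125 ≈ 0.9649

0.9649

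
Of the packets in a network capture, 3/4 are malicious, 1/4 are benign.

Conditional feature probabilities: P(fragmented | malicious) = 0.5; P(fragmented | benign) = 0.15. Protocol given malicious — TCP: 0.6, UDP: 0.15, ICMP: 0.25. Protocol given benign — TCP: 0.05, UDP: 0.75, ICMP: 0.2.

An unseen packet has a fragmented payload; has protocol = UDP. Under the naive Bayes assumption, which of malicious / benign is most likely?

malicious: 0.75 × 0.5 × 0.15 = 0.05625
benign: 0.25 × 0.15 × 0.75 = 0.028125
Highest score → malicious.

malicious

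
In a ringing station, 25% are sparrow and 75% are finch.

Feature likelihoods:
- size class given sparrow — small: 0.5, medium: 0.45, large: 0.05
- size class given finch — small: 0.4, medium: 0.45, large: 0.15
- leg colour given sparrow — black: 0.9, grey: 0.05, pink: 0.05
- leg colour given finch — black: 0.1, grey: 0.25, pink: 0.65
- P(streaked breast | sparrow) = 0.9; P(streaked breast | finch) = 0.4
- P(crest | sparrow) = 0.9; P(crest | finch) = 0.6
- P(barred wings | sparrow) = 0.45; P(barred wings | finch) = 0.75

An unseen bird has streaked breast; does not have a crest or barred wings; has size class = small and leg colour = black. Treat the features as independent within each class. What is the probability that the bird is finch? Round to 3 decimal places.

sparrow: 0.25 × 0.5 × 0.9 × 0.9 × (1−0.9) × (1−0.45) = 0.00556875
finch: 0.75 × 0.4 × 0.1 × 0.4 × (1−0.6) × (1−0.75) = 0.0012
P(finch | x) = 0.0012 / 0.00676875 ≈ 0.177

0.177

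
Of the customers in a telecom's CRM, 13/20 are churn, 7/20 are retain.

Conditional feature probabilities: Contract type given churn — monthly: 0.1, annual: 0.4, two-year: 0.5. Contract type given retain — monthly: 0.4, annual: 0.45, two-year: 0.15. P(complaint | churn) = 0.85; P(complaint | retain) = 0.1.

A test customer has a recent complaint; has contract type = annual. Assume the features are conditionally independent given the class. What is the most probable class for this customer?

churn

churn: 0.65 × 0.4 × 0.85 = 0.221
retain: 0.35 × 0.45 × 0.1 = 0.01575
Highest score → churn.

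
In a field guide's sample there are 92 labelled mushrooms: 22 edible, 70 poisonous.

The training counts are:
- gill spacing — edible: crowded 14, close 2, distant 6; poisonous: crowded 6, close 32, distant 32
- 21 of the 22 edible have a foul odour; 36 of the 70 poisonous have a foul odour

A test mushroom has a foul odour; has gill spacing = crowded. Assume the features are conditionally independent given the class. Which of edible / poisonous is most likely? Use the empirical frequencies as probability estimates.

edible: (22/92) × (14/22) × (21/22) ≈ 0.145257
poisonous: (70/92) × (6/70) × (36/70) ≈ 0.0335404
Highest score → edible.

edible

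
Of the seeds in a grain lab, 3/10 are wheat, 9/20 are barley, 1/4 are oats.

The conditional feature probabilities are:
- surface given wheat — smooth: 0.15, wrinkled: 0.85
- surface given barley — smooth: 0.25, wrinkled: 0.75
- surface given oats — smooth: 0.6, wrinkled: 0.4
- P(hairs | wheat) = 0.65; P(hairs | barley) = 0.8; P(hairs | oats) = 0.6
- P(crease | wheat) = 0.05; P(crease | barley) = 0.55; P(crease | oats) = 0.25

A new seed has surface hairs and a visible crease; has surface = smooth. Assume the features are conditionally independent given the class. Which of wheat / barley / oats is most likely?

barley

wheat: 0.3 × 0.15 × 0.65 × 0.05 = 0.0014625
barley: 0.45 × 0.25 × 0.8 × 0.55 = 0.0495
oats: 0.25 × 0.6 × 0.6 × 0.25 = 0.0225
Highest score → barley.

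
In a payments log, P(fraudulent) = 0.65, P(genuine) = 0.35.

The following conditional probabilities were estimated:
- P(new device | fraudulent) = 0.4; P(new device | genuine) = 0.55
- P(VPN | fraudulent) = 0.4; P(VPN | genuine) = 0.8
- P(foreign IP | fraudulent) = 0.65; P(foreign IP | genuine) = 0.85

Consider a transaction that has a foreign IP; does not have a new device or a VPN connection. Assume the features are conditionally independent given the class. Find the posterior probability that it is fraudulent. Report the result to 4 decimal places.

fraudulent: 0.65 × (1−0.4) × (1−0.4) × 0.65 = 0.1521
genuine: 0.35 × (1−0.55) × (1−0.8) × 0.85 = 0.026775
P(fraudulent | x) = 0.1521 / 0.178875 ≈ 0.8503

0.8503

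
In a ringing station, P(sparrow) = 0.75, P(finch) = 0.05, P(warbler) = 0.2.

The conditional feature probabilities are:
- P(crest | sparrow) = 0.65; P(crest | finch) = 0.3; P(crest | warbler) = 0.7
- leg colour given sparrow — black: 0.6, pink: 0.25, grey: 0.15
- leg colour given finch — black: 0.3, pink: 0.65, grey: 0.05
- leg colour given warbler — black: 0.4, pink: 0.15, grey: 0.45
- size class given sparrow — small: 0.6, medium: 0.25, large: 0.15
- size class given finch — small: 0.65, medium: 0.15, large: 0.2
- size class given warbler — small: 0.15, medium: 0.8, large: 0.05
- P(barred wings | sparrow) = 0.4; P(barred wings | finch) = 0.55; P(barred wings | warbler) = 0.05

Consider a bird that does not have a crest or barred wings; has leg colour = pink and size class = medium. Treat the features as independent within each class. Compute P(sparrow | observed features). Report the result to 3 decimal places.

0.540

sparrow: 0.75 × (1−0.65) × 0.25 × 0.25 × (1−0.4) = 0.00984375
finch: 0.05 × (1−0.3) × 0.65 × 0.15 × (1−0.55) = 0.001535625
warbler: 0.2 × (1−0.7) × 0.15 × 0.8 × (1−0.05) = 0.00684
P(sparrow | x) = 0.00984375 / 0.018219375 ≈ 0.540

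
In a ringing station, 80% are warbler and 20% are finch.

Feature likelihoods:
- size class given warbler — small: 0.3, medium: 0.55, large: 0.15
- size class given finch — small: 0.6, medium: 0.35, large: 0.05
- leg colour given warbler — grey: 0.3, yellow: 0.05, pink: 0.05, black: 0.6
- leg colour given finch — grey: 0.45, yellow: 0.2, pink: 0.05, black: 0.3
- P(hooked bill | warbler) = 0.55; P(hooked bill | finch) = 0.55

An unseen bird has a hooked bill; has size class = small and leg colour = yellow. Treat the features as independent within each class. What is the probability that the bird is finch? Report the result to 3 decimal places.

0.667

warbler: 0.8 × 0.3 × 0.05 × 0.55 = 0.0066
finch: 0.2 × 0.6 × 0.2 × 0.55 = 0.0132
P(finch | x) = 0.0132 / 0.0198 ≈ 0.667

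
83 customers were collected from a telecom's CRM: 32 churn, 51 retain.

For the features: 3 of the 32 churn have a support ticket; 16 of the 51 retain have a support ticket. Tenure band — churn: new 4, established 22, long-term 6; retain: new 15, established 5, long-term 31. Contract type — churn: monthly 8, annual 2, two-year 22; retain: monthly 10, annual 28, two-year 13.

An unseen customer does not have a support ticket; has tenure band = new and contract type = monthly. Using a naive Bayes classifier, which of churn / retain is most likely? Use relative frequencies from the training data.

retain

churn: (32/83) × (29/32) × (4/32) × (8/32) ≈ 0.0109187
retain: (51/83) × (35/51) × (15/51) × (10/51) ≈ 0.0243187
Highest score → retain.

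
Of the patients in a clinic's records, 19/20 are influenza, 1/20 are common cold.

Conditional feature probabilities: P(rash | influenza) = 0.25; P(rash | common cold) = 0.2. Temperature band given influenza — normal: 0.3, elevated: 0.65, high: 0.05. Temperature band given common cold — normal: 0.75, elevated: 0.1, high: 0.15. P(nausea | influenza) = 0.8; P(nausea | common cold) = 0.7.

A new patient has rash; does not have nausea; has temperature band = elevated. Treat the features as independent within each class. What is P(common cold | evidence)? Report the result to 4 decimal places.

influenza: 0.95 × 0.25 × 0.65 × (1−0.8) = 0.030875
common cold: 0.05 × 0.2 × 0.1 × (1−0.7) = 0.0003
P(common cold | x) = 0.0003 / 0.031175 ≈ 0.0096

0.0096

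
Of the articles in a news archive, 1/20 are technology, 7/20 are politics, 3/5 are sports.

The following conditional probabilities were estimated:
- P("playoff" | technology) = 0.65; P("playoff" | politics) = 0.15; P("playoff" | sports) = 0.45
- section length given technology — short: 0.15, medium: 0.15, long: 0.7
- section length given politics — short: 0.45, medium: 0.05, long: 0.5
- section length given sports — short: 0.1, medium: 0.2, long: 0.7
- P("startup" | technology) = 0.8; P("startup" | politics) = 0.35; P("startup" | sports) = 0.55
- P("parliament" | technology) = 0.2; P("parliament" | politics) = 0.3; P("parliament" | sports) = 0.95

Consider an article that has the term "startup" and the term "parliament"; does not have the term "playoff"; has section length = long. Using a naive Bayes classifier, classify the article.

sports

technology: 0.05 × (1−0.65) × 0.7 × 0.8 × 0.2 = 0.00196
politics: 0.35 × (1−0.15) × 0.5 × 0.35 × 0.3 = 0.01561875
sports: 0.6 × (1−0.45) × 0.7 × 0.55 × 0.95 = 0.1206975
Highest score → sports.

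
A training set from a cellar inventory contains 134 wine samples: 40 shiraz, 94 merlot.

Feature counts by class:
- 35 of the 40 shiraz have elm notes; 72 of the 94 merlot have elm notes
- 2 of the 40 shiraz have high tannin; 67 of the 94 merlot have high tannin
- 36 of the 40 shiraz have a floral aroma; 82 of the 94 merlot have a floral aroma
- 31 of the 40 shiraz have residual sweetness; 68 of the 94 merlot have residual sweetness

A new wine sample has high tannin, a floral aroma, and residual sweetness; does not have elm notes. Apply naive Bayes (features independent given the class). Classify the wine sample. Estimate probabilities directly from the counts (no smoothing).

merlot

shiraz: (40/134) × (5/40) × (2/40) × (36/40) × (31/40) ≈ 0.00130131
merlot: (94/134) × (22/94) × (67/94) × (82/94) × (68/94) ≈ 0.0738468
Highest score → merlot.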